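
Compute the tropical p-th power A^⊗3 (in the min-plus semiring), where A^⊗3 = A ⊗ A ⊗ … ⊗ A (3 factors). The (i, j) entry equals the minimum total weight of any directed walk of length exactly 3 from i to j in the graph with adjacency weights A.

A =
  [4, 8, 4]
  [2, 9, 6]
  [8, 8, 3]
A^⊗3 =
  [12, 15, 10]
  [10, 14, 9]
  [13, 14, 9]

Each entry (A^⊗3)_ij equals the minimum over all length-3 walks i = v_0 → v_1 → … → v_3 = j of Σ_t A[v_t][v_{t+1}]. For example, for (i, j) = (0, 2) we minimise over 9 possible intermediate vertex sequences; the minimum is 10, attained along the walk 0 → 2 → 2 → 2.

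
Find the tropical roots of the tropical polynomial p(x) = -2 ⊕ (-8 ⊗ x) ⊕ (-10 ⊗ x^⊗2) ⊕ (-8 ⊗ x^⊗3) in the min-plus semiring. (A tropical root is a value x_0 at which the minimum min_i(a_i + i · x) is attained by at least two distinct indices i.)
Roots: {-2, 2, 6}

Each tropical root is a break point of the lower envelope of the lines y = a_i + i · x (there are 4 lines, with slopes 0, 1, ..., 3). Only the lines that attain the minimum somewhere contribute to roots; other lines are dominated. Here the surviving (envelope) indices are i = 3, i = 2, i = 1, i = 0.
Intersections between consecutive envelope lines give the roots: for adjacent envelope indices i < j the intersection is x = (a_i − a_j) / (j − i). Reading off the sorted break points: {-2, 2, 6}.
Verification: at each break x_0, at least two indices attain the minimum of min_i(a_i + i · x_0).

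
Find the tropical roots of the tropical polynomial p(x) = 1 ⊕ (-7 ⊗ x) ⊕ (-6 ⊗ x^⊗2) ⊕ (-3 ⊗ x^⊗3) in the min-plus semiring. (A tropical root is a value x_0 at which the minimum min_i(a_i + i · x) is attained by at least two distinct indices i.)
Roots: {-3, -1, 8}

Each tropical root is a break point of the lower envelope of the lines y = a_i + i · x (there are 4 lines, with slopes 0, 1, ..., 3). Only the lines that attain the minimum somewhere contribute to roots; other lines are dominated. Here the surviving (envelope) indices are i = 3, i = 2, i = 1, i = 0.
Intersections between consecutive envelope lines give the roots: for adjacent envelope indices i < j the intersection is x = (a_i − a_j) / (j − i). Reading off the sorted break points: {-3, -1, 8}.
Verification: at each break x_0, at least two indices attain the minimum of min_i(a_i + i · x_0).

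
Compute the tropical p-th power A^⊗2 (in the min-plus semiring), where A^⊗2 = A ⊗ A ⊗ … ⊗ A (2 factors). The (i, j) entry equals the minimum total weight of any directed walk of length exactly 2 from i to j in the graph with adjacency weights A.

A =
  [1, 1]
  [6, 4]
A^⊗2 =
  [2, 2]
  [7, 7]

Each entry (A^⊗2)_ij equals the minimum over all length-2 walks i = v_0 → v_1 → … → v_2 = j of Σ_t A[v_t][v_{t+1}]. For example, for (i, j) = (0, 1) we minimise over 2 possible intermediate vertex sequences; the minimum is 2, attained along the walk 0 → 0 → 1.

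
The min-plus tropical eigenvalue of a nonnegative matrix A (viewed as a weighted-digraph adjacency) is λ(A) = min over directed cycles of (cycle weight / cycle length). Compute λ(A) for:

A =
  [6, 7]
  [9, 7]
λ(A) = 6

Enumerate directed cycles and compute their means (weight / length). Sample:
  cycle 0 → 0: weight = 6, length = 1, mean = 6/1 ≈ 6.000
  cycle 1 → 1: weight = 7, length = 1, mean = 7/1 ≈ 7.000
  cycle 0 → 1 → 0: weight = 16, length = 2, mean = 16/2 ≈ 8.000
  cycle 1 → 0 → 1: weight = 16, length = 2, mean = 16/2 ≈ 8.000
Minimum mean = 6.000, attained e.g. along the cycle 0 → 0 with weight 6 and length 1. So λ(A) = 6/1 = 6.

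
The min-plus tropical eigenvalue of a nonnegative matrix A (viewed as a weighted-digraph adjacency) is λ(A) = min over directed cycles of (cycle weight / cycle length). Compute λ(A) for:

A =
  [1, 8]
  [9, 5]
λ(A) = 1

Enumerate directed cycles and compute their means (weight / length). Sample:
  cycle 0 → 0: weight = 1, length = 1, mean = 1/1 ≈ 1.000
  cycle 1 → 1: weight = 5, length = 1, mean = 5/1 ≈ 5.000
  cycle 0 → 1 → 0: weight = 17, length = 2, mean = 17/2 ≈ 8.500
  cycle 1 → 0 → 1: weight = 17, length = 2, mean = 17/2 ≈ 8.500
Minimum mean = 1.000, attained e.g. along the cycle 0 → 0 with weight 1 and length 1. So λ(A) = 1/1 = 1.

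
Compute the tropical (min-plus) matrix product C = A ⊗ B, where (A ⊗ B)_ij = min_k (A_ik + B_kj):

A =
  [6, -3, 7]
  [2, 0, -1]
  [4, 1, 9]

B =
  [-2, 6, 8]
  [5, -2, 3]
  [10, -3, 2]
A ⊗ B =
  [2, -5, 0]
  [0, -4, 1]
  [2, -1, 4]

Apply the min-plus product entry-by-entry:
  C[0][0] = min over k of (A[0][0] + B[0][0] = 6 + -2 = 4, A[0][1] + B[1][0] = -3 + 5 = 2, A[0][2] + B[2][0] = 7 + 10 = 17) = 2 (attained at k = 1)
  C[0][1] = min over k of (A[0][0] + B[0][1] = 6 + 6 = 12, A[0][1] + B[1][1] = -3 + -2 = -5, A[0][2] + B[2][1] = 7 + -3 = 4) = -5 (attained at k = 1)
  C[0][2] = min over k of (A[0][0] + B[0][2] = 6 + 8 = 14, A[0][1] + B[1][2] = -3 + 3 = 0, A[0][2] + B[2][2] = 7 + 2 = 9) = 0 (attained at k = 1)
  C[1][0] = min over k of (A[1][0] + B[0][0] = 2 + -2 = 0, A[1][1] + B[1][0] = 0 + 5 = 5, A[1][2] + B[2][0] = -1 + 10 = 9) = 0 (attained at k = 0)
  C[1][1] = min over k of (A[1][0] + B[0][1] = 2 + 6 = 8, A[1][1] + B[1][1] = 0 + -2 = -2, A[1][2] + B[2][1] = -1 + -3 = -4) = -4 (attained at k = 2)
  C[1][2] = min over k of (A[1][0] + B[0][2] = 2 + 8 = 10, A[1][1] + B[1][2] = 0 + 3 = 3, A[1][2] + B[2][2] = -1 + 2 = 1) = 1 (attained at k = 2)
  C[2][0] = min over k of (A[2][0] + B[0][0] = 4 + -2 = 2, A[2][1] + B[1][0] = 1 + 5 = 6, A[2][2] + B[2][0] = 9 + 10 = 19) = 2 (attained at k = 0)
  C[2][1] = min over k of (A[2][0] + B[0][1] = 4 + 6 = 10, A[2][1] + B[1][1] = 1 + -2 = -1, A[2][2] + B[2][1] = 9 + -3 = 6) = -1 (attained at k = 1)
  C[2][2] = min over k of (A[2][0] + B[0][2] = 4 + 8 = 12, A[2][1] + B[1][2] = 1 + 3 = 4, A[2][2] + B[2][2] = 9 + 2 = 11) = 4 (attained at k = 1)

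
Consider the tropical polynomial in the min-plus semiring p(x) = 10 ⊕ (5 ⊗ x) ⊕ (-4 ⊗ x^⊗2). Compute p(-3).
p(-3) = -10

A tropical monomial a ⊗ x^⊗i evaluates to a + i · x. Evaluating each term at x = -3:
  Term 0 contributes 10 + 0 · -3 = 10
  Term 1 contributes 5 + 1 · -3 = 2
  Term 2 contributes -4 + 2 · -3 = -10
p(-3) = ⊕ of these = min[10, 2, -10] = -10.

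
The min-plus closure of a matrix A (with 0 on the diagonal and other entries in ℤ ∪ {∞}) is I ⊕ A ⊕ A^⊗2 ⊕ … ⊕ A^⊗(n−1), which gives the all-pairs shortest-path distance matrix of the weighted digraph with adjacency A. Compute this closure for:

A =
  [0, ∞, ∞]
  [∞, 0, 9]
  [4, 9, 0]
Closure =
  [0, ∞, ∞]
  [13, 0, 9]
  [4, 9, 0]

This is the Floyd-Warshall all-pairs shortest-path computation. For each intermediate vertex k = 0, 1, …, 2, update dist[i][j] ← min(dist[i][j], dist[i][k] + dist[k][j]). The final matrix gives, for each (i, j), the minimum total weight of any directed path from i to j (possibly empty when i = j).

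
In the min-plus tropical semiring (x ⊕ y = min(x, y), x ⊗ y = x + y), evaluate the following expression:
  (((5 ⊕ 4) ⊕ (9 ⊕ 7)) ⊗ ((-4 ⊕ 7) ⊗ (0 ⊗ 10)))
(((5 ⊕ 4) ⊕ (9 ⊕ 7)) ⊗ ((-4 ⊕ 7) ⊗ (0 ⊗ 10))) = 10

Expand innermost to outermost. Recall ⊕ takes the minimum of its arguments and ⊗ takes their sum. Working out the expression (((5 ⊕ 4) ⊕ (9 ⊕ 7)) ⊗ ((-4 ⊕ 7) ⊗ (0 ⊗ 10))) gives 10.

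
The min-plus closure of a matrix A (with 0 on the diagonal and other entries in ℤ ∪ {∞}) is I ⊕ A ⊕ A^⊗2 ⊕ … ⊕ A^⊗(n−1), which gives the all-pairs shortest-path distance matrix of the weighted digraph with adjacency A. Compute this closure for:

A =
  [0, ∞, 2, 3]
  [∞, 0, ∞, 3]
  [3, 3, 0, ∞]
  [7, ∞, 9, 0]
Closure =
  [0, 5, 2, 3]
  [10, 0, 12, 3]
  [3, 3, 0, 6]
  [7, 12, 9, 0]

This is the Floyd-Warshall all-pairs shortest-path computation. For each intermediate vertex k = 0, 1, …, 3, update dist[i][j] ← min(dist[i][j], dist[i][k] + dist[k][j]). The final matrix gives, for each (i, j), the minimum total weight of any directed path from i to j (possibly empty when i = j).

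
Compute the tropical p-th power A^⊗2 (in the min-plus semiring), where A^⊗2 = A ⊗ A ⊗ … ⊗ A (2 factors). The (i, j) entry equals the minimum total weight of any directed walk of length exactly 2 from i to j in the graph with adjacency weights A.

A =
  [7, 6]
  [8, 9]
A^⊗2 =
  [14, 13]
  [15, 14]

Each entry (A^⊗2)_ij equals the minimum over all length-2 walks i = v_0 → v_1 → … → v_2 = j of Σ_t A[v_t][v_{t+1}]. For example, for (i, j) = (0, 1) we minimise over 2 possible intermediate vertex sequences; the minimum is 13, attained along the walk 0 → 0 → 1.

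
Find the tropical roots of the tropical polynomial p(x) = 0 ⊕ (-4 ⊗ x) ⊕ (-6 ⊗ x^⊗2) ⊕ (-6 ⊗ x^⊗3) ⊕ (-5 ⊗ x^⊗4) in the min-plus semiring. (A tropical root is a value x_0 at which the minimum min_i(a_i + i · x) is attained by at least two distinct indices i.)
Roots: {-1, 0, 2, 4}

Each tropical root is a break point of the lower envelope of the lines y = a_i + i · x (there are 5 lines, with slopes 0, 1, ..., 4). Only the lines that attain the minimum somewhere contribute to roots; other lines are dominated. Here the surviving (envelope) indices are i = 4, i = 3, i = 2, i = 1, i = 0.
Intersections between consecutive envelope lines give the roots: for adjacent envelope indices i < j the intersection is x = (a_i − a_j) / (j − i). Reading off the sorted break points: {-1, 0, 2, 4}.
Verification: at each break x_0, at least two indices attain the minimum of min_i(a_i + i · x_0).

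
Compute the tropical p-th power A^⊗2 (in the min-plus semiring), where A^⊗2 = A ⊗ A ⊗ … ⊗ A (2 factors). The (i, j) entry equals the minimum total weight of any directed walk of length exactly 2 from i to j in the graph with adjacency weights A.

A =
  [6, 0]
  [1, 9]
A^⊗2 =
  [1, 6]
  [7, 1]

Each entry (A^⊗2)_ij equals the minimum over all length-2 walks i = v_0 → v_1 → … → v_2 = j of Σ_t A[v_t][v_{t+1}]. For example, for (i, j) = (0, 1) we minimise over 2 possible intermediate vertex sequences; the minimum is 6, attained along the walk 0 → 0 → 1.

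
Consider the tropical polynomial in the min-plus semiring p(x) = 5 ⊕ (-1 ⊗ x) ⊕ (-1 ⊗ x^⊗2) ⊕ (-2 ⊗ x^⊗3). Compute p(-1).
p(-1) = -5

A tropical monomial a ⊗ x^⊗i evaluates to a + i · x. Evaluating each term at x = -1:
  Term 0 contributes 5 + 0 · -1 = 5
  Term 1 contributes -1 + 1 · -1 = -2
  Term 2 contributes -1 + 2 · -1 = -3
  Term 3 contributes -2 + 3 · -1 = -5
p(-1) = ⊕ of these = min[5, -2, -3, -5] = -5.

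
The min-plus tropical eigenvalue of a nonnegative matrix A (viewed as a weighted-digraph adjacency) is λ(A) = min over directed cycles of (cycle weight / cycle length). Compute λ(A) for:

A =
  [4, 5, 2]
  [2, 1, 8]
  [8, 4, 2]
λ(A) = 1

Enumerate directed cycles and compute their means (weight / length). Sample:
  cycle 0 → 0: weight = 4, length = 1, mean = 4/1 ≈ 4.000
  cycle 1 → 1: weight = 1, length = 1, mean = 1/1 ≈ 1.000
  cycle 2 → 2: weight = 2, length = 1, mean = 2/1 ≈ 2.000
  cycle 0 → 1 → 0: weight = 7, length = 2, mean = 7/2 ≈ 3.500
  cycle 0 → 2 → 0: weight = 10, length = 2, mean = 10/2 ≈ 5.000
  cycle 1 → 0 → 1: weight = 7, length = 2, mean = 7/2 ≈ 3.500
Minimum mean = 1.000, attained e.g. along the cycle 1 → 1 with weight 1 and length 1. So λ(A) = 1/1 = 1.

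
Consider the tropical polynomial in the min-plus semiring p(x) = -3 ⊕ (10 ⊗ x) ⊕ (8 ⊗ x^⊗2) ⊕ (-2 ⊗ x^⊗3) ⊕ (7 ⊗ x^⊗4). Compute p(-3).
p(-3) = -11

A tropical monomial a ⊗ x^⊗i evaluates to a + i · x. Evaluating each term at x = -3:
  Term 0 contributes -3 + 0 · -3 = -3
  Term 1 contributes 10 + 1 · -3 = 7
  Term 2 contributes 8 + 2 · -3 = 2
  Term 3 contributes -2 + 3 · -3 = -11
  Term 4 contributes 7 + 4 · -3 = -5
p(-3) = ⊕ of these = min[-3, 7, 2, -11, -5] = -11.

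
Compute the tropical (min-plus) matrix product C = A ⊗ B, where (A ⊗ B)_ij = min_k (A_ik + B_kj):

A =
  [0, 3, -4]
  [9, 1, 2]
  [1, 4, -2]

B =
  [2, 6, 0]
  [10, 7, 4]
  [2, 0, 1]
A ⊗ B =
  [-2, -4, -3]
  [4, 2, 3]
  [0, -2, -1]

Apply the min-plus product entry-by-entry:
  C[0][0] = min over k of (A[0][0] + B[0][0] = 0 + 2 = 2, A[0][1] + B[1][0] = 3 + 10 = 13, A[0][2] + B[2][0] = -4 + 2 = -2) = -2 (attained at k = 2)
  C[0][1] = min over k of (A[0][0] + B[0][1] = 0 + 6 = 6, A[0][1] + B[1][1] = 3 + 7 = 10, A[0][2] + B[2][1] = -4 + 0 = -4) = -4 (attained at k = 2)
  C[0][2] = min over k of (A[0][0] + B[0][2] = 0 + 0 = 0, A[0][1] + B[1][2] = 3 + 4 = 7, A[0][2] + B[2][2] = -4 + 1 = -3) = -3 (attained at k = 2)
  C[1][0] = min over k of (A[1][0] + B[0][0] = 9 + 2 = 11, A[1][1] + B[1][0] = 1 + 10 = 11, A[1][2] + B[2][0] = 2 + 2 = 4) = 4 (attained at k = 2)
  C[1][1] = min over k of (A[1][0] + B[0][1] = 9 + 6 = 15, A[1][1] + B[1][1] = 1 + 7 = 8, A[1][2] + B[2][1] = 2 + 0 = 2) = 2 (attained at k = 2)
  C[1][2] = min over k of (A[1][0] + B[0][2] = 9 + 0 = 9, A[1][1] + B[1][2] = 1 + 4 = 5, A[1][2] + B[2][2] = 2 + 1 = 3) = 3 (attained at k = 2)
  C[2][0] = min over k of (A[2][0] + B[0][0] = 1 + 2 = 3, A[2][1] + B[1][0] = 4 + 10 = 14, A[2][2] + B[2][0] = -2 + 2 = 0) = 0 (attained at k = 2)
  C[2][1] = min over k of (A[2][0] + B[0][1] = 1 + 6 = 7, A[2][1] + B[1][1] = 4 + 7 = 11, A[2][2] + B[2][1] = -2 + 0 = -2) = -2 (attained at k = 2)
  C[2][2] = min over k of (A[2][0] + B[0][2] = 1 + 0 = 1, A[2][1] + B[1][2] = 4 + 4 = 8, A[2][2] + B[2][2] = -2 + 1 = -1) = -1 (attained at k = 2)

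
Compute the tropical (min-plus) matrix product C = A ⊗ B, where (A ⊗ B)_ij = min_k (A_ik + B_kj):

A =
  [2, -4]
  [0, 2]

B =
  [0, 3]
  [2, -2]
A ⊗ B =
  [-2, -6]
  [0, 0]

Apply the min-plus product entry-by-entry:
  C[0][0] = min over k of (A[0][0] + B[0][0] = 2 + 0 = 2, A[0][1] + B[1][0] = -4 + 2 = -2) = -2 (attained at k = 1)
  C[0][1] = min over k of (A[0][0] + B[0][1] = 2 + 3 = 5, A[0][1] + B[1][1] = -4 + -2 = -6) = -6 (attained at k = 1)
  C[1][0] = min over k of (A[1][0] + B[0][0] = 0 + 0 = 0, A[1][1] + B[1][0] = 2 + 2 = 4) = 0 (attained at k = 0)
  C[1][1] = min over k of (A[1][0] + B[0][1] = 0 + 3 = 3, A[1][1] + B[1][1] = 2 + -2 = 0) = 0 (attained at k = 1)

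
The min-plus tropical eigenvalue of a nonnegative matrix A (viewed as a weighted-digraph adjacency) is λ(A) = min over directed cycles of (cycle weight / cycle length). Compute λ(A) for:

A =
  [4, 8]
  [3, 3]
λ(A) = 3

Enumerate directed cycles and compute their means (weight / length). Sample:
  cycle 0 → 0: weight = 4, length = 1, mean = 4/1 ≈ 4.000
  cycle 1 → 1: weight = 3, length = 1, mean = 3/1 ≈ 3.000
  cycle 0 → 1 → 0: weight = 11, length = 2, mean = 11/2 ≈ 5.500
  cycle 1 → 0 → 1: weight = 11, length = 2, mean = 11/2 ≈ 5.500
Minimum mean = 3.000, attained e.g. along the cycle 1 → 1 with weight 3 and length 1. So λ(A) = 3/1 = 3.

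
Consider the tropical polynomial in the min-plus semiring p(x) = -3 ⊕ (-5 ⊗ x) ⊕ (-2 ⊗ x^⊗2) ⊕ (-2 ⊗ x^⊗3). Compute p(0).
p(0) = -5

A tropical monomial a ⊗ x^⊗i evaluates to a + i · x. Evaluating each term at x = 0:
  Term 0 contributes -3 + 0 · 0 = -3
  Term 1 contributes -5 + 1 · 0 = -5
  Term 2 contributes -2 + 2 · 0 = -2
  Term 3 contributes -2 + 3 · 0 = -2
p(0) = ⊕ of these = min[-3, -5, -2, -2] = -5.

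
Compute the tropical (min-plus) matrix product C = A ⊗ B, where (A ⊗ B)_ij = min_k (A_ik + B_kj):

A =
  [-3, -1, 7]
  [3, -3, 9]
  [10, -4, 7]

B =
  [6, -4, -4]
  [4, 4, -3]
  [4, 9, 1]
A ⊗ B =
  [3, -7, -7]
  [1, -1, -6]
  [0, 0, -7]

Apply the min-plus product entry-by-entry:
  C[0][0] = min over k of (A[0][0] + B[0][0] = -3 + 6 = 3, A[0][1] + B[1][0] = -1 + 4 = 3, A[0][2] + B[2][0] = 7 + 4 = 11) = 3 (attained at k = 0)
  C[0][1] = min over k of (A[0][0] + B[0][1] = -3 + -4 = -7, A[0][1] + B[1][1] = -1 + 4 = 3, A[0][2] + B[2][1] = 7 + 9 = 16) = -7 (attained at k = 0)
  C[0][2] = min over k of (A[0][0] + B[0][2] = -3 + -4 = -7, A[0][1] + B[1][2] = -1 + -3 = -4, A[0][2] + B[2][2] = 7 + 1 = 8) = -7 (attained at k = 0)
  C[1][0] = min over k of (A[1][0] + B[0][0] = 3 + 6 = 9, A[1][1] + B[1][0] = -3 + 4 = 1, A[1][2] + B[2][0] = 9 + 4 = 13) = 1 (attained at k = 1)
  C[1][1] = min over k of (A[1][0] + B[0][1] = 3 + -4 = -1, A[1][1] + B[1][1] = -3 + 4 = 1, A[1][2] + B[2][1] = 9 + 9 = 18) = -1 (attained at k = 0)
  C[1][2] = min over k of (A[1][0] + B[0][2] = 3 + -4 = -1, A[1][1] + B[1][2] = -3 + -3 = -6, A[1][2] + B[2][2] = 9 + 1 = 10) = -6 (attained at k = 1)
  C[2][0] = min over k of (A[2][0] + B[0][0] = 10 + 6 = 16, A[2][1] + B[1][0] = -4 + 4 = 0, A[2][2] + B[2][0] = 7 + 4 = 11) = 0 (attained at k = 1)
  C[2][1] = min over k of (A[2][0] + B[0][1] = 10 + -4 = 6, A[2][1] + B[1][1] = -4 + 4 = 0, A[2][2] + B[2][1] = 7 + 9 = 16) = 0 (attained at k = 1)
  C[2][2] = min over k of (A[2][0] + B[0][2] = 10 + -4 = 6, A[2][1] + B[1][2] = -4 + -3 = -7, A[2][2] + B[2][2] = 7 + 1 = 8) = -7 (attained at k = 1)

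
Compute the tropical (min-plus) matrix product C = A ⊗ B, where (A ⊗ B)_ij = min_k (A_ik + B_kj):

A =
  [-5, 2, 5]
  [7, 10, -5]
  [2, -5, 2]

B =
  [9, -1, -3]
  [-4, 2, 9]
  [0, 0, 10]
A ⊗ B =
  [-2, -6, -8]
  [-5, -5, 4]
  [-9, -3, -1]

Apply the min-plus product entry-by-entry:
  C[0][0] = min over k of (A[0][0] + B[0][0] = -5 + 9 = 4, A[0][1] + B[1][0] = 2 + -4 = -2, A[0][2] + B[2][0] = 5 + 0 = 5) = -2 (attained at k = 1)
  C[0][1] = min over k of (A[0][0] + B[0][1] = -5 + -1 = -6, A[0][1] + B[1][1] = 2 + 2 = 4, A[0][2] + B[2][1] = 5 + 0 = 5) = -6 (attained at k = 0)
  C[0][2] = min over k of (A[0][0] + B[0][2] = -5 + -3 = -8, A[0][1] + B[1][2] = 2 + 9 = 11, A[0][2] + B[2][2] = 5 + 10 = 15) = -8 (attained at k = 0)
  C[1][0] = min over k of (A[1][0] + B[0][0] = 7 + 9 = 16, A[1][1] + B[1][0] = 10 + -4 = 6, A[1][2] + B[2][0] = -5 + 0 = -5) = -5 (attained at k = 2)
  C[1][1] = min over k of (A[1][0] + B[0][1] = 7 + -1 = 6, A[1][1] + B[1][1] = 10 + 2 = 12, A[1][2] + B[2][1] = -5 + 0 = -5) = -5 (attained at k = 2)
  C[1][2] = min over k of (A[1][0] + B[0][2] = 7 + -3 = 4, A[1][1] + B[1][2] = 10 + 9 = 19, A[1][2] + B[2][2] = -5 + 10 = 5) = 4 (attained at k = 0)
  C[2][0] = min over k of (A[2][0] + B[0][0] = 2 + 9 = 11, A[2][1] + B[1][0] = -5 + -4 = -9, A[2][2] + B[2][0] = 2 + 0 = 2) = -9 (attained at k = 1)
  C[2][1] = min over k of (A[2][0] + B[0][1] = 2 + -1 = 1, A[2][1] + B[1][1] = -5 + 2 = -3, A[2][2] + B[2][1] = 2 + 0 = 2) = -3 (attained at k = 1)
  C[2][2] = min over k of (A[2][0] + B[0][2] = 2 + -3 = -1, A[2][1] + B[1][2] = -5 + 9 = 4, A[2][2] + B[2][2] = 2 + 10 = 12) = -1 (attained at k = 0)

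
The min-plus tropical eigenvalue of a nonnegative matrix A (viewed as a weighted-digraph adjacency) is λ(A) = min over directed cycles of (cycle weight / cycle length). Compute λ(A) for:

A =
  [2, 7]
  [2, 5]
λ(A) = 2

Enumerate directed cycles and compute their means (weight / length). Sample:
  cycle 0 → 0: weight = 2, length = 1, mean = 2/1 ≈ 2.000
  cycle 1 → 1: weight = 5, length = 1, mean = 5/1 ≈ 5.000
  cycle 0 → 1 → 0: weight = 9, length = 2, mean = 9/2 ≈ 4.500
  cycle 1 → 0 → 1: weight = 9, length = 2, mean = 9/2 ≈ 4.500
Minimum mean = 2.000, attained e.g. along the cycle 0 → 0 with weight 2 and length 1. So λ(A) = 2/1 = 2.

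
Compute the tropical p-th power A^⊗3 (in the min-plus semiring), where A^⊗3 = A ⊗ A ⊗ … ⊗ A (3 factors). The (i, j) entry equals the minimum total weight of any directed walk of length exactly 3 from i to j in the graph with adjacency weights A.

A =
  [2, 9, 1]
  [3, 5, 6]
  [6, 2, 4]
A^⊗3 =
  [6, 5, 5]
  [7, 6, 6]
  [7, 9, 6]

Each entry (A^⊗3)_ij equals the minimum over all length-3 walks i = v_0 → v_1 → … → v_3 = j of Σ_t A[v_t][v_{t+1}]. For example, for (i, j) = (0, 2) we minimise over 9 possible intermediate vertex sequences; the minimum is 5, attained along the walk 0 → 0 → 0 → 2.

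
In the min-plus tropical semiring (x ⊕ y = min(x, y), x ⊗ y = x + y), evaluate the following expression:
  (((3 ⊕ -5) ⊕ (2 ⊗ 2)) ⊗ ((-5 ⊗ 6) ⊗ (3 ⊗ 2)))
(((3 ⊕ -5) ⊕ (2 ⊗ 2)) ⊗ ((-5 ⊗ 6) ⊗ (3 ⊗ 2))) = 1

Expand innermost to outermost. Recall ⊕ takes the minimum of its arguments and ⊗ takes their sum. Working out the expression (((3 ⊕ -5) ⊕ (2 ⊗ 2)) ⊗ ((-5 ⊗ 6) ⊗ (3 ⊗ 2))) gives 1.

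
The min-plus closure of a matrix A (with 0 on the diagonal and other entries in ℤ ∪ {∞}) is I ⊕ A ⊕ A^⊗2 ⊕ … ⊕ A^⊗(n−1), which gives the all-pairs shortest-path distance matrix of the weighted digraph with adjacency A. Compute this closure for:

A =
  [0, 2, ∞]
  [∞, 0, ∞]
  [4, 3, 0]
Closure =
  [0, 2, ∞]
  [∞, 0, ∞]
  [4, 3, 0]

This is the Floyd-Warshall all-pairs shortest-path computation. For each intermediate vertex k = 0, 1, …, 2, update dist[i][j] ← min(dist[i][j], dist[i][k] + dist[k][j]). The final matrix gives, for each (i, j), the minimum total weight of any directed path from i to j (possibly empty when i = j).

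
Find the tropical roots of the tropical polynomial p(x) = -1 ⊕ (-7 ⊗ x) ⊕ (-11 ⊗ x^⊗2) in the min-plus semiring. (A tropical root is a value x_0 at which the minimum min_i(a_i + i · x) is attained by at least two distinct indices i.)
Roots: {4, 6}

Each tropical root is a break point of the lower envelope of the lines y = a_i + i · x (there are 3 lines, with slopes 0, 1, ..., 2). Only the lines that attain the minimum somewhere contribute to roots; other lines are dominated. Here the surviving (envelope) indices are i = 2, i = 1, i = 0.
Intersections between consecutive envelope lines give the roots: for adjacent envelope indices i < j the intersection is x = (a_i − a_j) / (j − i). Reading off the sorted break points: {4, 6}.
Verification: at each break x_0, at least two indices attain the minimum of min_i(a_i + i · x_0).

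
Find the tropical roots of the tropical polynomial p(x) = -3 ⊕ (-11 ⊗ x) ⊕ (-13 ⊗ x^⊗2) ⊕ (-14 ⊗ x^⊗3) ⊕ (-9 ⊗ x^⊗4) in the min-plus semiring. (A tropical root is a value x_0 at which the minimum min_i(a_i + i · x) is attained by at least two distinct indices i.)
Roots: {-5, 1, 2, 8}

Each tropical root is a break point of the lower envelope of the lines y = a_i + i · x (there are 5 lines, with slopes 0, 1, ..., 4). Only the lines that attain the minimum somewhere contribute to roots; other lines are dominated. Here the surviving (envelope) indices are i = 4, i = 3, i = 2, i = 1, i = 0.
Intersections between consecutive envelope lines give the roots: for adjacent envelope indices i < j the intersection is x = (a_i − a_j) / (j − i). Reading off the sorted break points: {-5, 1, 2, 8}.
Verification: at each break x_0, at least two indices attain the minimum of min_i(a_i + i · x_0).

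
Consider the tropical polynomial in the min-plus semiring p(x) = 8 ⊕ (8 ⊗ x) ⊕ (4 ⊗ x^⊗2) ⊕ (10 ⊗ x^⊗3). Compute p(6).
p(6) = 8

A tropical monomial a ⊗ x^⊗i evaluates to a + i · x. Evaluating each term at x = 6:
  Term 0 contributes 8 + 0 · 6 = 8
  Term 1 contributes 8 + 1 · 6 = 14
  Term 2 contributes 4 + 2 · 6 = 16
  Term 3 contributes 10 + 3 · 6 = 28
p(6) = ⊕ of these = min[8, 14, 16, 28] = 8.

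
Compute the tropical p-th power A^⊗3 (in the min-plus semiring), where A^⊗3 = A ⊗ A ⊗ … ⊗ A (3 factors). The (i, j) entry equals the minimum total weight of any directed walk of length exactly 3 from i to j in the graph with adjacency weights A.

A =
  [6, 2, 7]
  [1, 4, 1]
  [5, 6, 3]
A^⊗3 =
  [7, 5, 6]
  [4, 7, 4]
  [8, 9, 8]

Each entry (A^⊗3)_ij equals the minimum over all length-3 walks i = v_0 → v_1 → … → v_3 = j of Σ_t A[v_t][v_{t+1}]. For example, for (i, j) = (0, 2) we minimise over 9 possible intermediate vertex sequences; the minimum is 6, attained along the walk 0 → 1 → 2 → 2.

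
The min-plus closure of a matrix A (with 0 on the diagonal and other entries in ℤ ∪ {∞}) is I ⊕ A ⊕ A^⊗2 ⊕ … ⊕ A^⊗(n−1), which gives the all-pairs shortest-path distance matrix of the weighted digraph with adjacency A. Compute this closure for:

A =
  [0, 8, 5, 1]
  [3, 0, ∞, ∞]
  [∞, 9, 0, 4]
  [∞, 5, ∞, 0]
Closure =
  [0, 6, 5, 1]
  [3, 0, 8, 4]
  [12, 9, 0, 4]
  [8, 5, 13, 0]

This is the Floyd-Warshall all-pairs shortest-path computation. For each intermediate vertex k = 0, 1, …, 3, update dist[i][j] ← min(dist[i][j], dist[i][k] + dist[k][j]). The final matrix gives, for each (i, j), the minimum total weight of any directed path from i to j (possibly empty when i = j).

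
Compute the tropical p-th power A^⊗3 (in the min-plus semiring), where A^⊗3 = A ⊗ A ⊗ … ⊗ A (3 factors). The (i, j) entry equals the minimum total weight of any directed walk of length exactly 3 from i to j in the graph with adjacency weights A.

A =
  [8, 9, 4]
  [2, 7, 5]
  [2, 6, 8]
A^⊗3 =
  [12, 15, 10]
  [8, 12, 11]
  [8, 12, 12]

Each entry (A^⊗3)_ij equals the minimum over all length-3 walks i = v_0 → v_1 → … → v_3 = j of Σ_t A[v_t][v_{t+1}]. For example, for (i, j) = (0, 2) we minimise over 9 possible intermediate vertex sequences; the minimum is 10, attained along the walk 0 → 2 → 0 → 2.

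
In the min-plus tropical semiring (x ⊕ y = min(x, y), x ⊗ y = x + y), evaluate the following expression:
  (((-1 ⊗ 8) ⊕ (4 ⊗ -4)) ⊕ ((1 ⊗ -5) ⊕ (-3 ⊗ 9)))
(((-1 ⊗ 8) ⊕ (4 ⊗ -4)) ⊕ ((1 ⊗ -5) ⊕ (-3 ⊗ 9))) = -4

Expand innermost to outermost. Recall ⊕ takes the minimum of its arguments and ⊗ takes their sum. Working out the expression (((-1 ⊗ 8) ⊕ (4 ⊗ -4)) ⊕ ((1 ⊗ -5) ⊕ (-3 ⊗ 9))) gives -4.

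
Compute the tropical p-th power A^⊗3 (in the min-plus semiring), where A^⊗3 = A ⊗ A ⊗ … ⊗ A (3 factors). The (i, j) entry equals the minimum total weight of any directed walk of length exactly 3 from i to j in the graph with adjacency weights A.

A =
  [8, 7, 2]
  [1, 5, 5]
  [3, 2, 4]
A^⊗3 =
  [5, 8, 7]
  [6, 5, 7]
  [7, 7, 5]

Each entry (A^⊗3)_ij equals the minimum over all length-3 walks i = v_0 → v_1 → … → v_3 = j of Σ_t A[v_t][v_{t+1}]. For example, for (i, j) = (0, 2) we minimise over 9 possible intermediate vertex sequences; the minimum is 7, attained along the walk 0 → 2 → 0 → 2.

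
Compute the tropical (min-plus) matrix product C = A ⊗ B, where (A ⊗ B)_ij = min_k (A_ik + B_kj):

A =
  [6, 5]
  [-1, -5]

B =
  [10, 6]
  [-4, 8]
A ⊗ B =
  [1, 12]
  [-9, 3]

Apply the min-plus product entry-by-entry:
  C[0][0] = min over k of (A[0][0] + B[0][0] = 6 + 10 = 16, A[0][1] + B[1][0] = 5 + -4 = 1) = 1 (attained at k = 1)
  C[0][1] = min over k of (A[0][0] + B[0][1] = 6 + 6 = 12, A[0][1] + B[1][1] = 5 + 8 = 13) = 12 (attained at k = 0)
  C[1][0] = min over k of (A[1][0] + B[0][0] = -1 + 10 = 9, A[1][1] + B[1][0] = -5 + -4 = -9) = -9 (attained at k = 1)
  C[1][1] = min over k of (A[1][0] + B[0][1] = -1 + 6 = 5, A[1][1] + B[1][1] = -5 + 8 = 3) = 3 (attained at k = 1)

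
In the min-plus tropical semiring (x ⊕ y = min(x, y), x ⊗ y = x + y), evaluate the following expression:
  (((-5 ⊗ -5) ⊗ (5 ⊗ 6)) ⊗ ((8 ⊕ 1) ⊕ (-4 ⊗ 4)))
(((-5 ⊗ -5) ⊗ (5 ⊗ 6)) ⊗ ((8 ⊕ 1) ⊕ (-4 ⊗ 4))) = 1

Expand innermost to outermost. Recall ⊕ takes the minimum of its arguments and ⊗ takes their sum. Working out the expression (((-5 ⊗ -5) ⊗ (5 ⊗ 6)) ⊗ ((8 ⊕ 1) ⊕ (-4 ⊗ 4))) gives 1.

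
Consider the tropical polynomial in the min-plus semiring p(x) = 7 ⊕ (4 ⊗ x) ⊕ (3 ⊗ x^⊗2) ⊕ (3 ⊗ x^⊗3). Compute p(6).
p(6) = 7

A tropical monomial a ⊗ x^⊗i evaluates to a + i · x. Evaluating each term at x = 6:
  Term 0 contributes 7 + 0 · 6 = 7
  Term 1 contributes 4 + 1 · 6 = 10
  Term 2 contributes 3 + 2 · 6 = 15
  Term 3 contributes 3 + 3 · 6 = 21
p(6) = ⊕ of these = min[7, 10, 15, 21] = 7.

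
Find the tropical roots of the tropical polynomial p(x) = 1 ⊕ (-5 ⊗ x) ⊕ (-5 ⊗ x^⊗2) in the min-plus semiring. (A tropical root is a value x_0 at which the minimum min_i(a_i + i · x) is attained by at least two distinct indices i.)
Roots: {0, 6}

Each tropical root is a break point of the lower envelope of the lines y = a_i + i · x (there are 3 lines, with slopes 0, 1, ..., 2). Only the lines that attain the minimum somewhere contribute to roots; other lines are dominated. Here the surviving (envelope) indices are i = 2, i = 1, i = 0.
Intersections between consecutive envelope lines give the roots: for adjacent envelope indices i < j the intersection is x = (a_i − a_j) / (j − i). Reading off the sorted break points: {0, 6}.
Verification: at each break x_0, at least two indices attain the minimum of min_i(a_i + i · x_0).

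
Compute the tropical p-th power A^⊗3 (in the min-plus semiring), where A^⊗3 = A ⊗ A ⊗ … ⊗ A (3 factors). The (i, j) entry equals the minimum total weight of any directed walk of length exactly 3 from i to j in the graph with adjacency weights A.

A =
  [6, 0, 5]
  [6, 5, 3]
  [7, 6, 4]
A^⊗3 =
  [10, 6, 7]
  [12, 10, 9]
  [13, 11, 10]

Each entry (A^⊗3)_ij equals the minimum over all length-3 walks i = v_0 → v_1 → … → v_3 = j of Σ_t A[v_t][v_{t+1}]. For example, for (i, j) = (0, 2) we minimise over 9 possible intermediate vertex sequences; the minimum is 7, attained along the walk 0 → 1 → 2 → 2.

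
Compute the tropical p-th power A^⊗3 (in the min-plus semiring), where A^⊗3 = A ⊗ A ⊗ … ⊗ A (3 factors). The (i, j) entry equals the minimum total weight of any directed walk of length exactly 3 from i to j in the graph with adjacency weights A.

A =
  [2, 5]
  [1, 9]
A^⊗3 =
  [6, 9]
  [5, 8]

Each entry (A^⊗3)_ij equals the minimum over all length-3 walks i = v_0 → v_1 → … → v_3 = j of Σ_t A[v_t][v_{t+1}]. For example, for (i, j) = (0, 1) we minimise over 4 possible intermediate vertex sequences; the minimum is 9, attained along the walk 0 → 0 → 0 → 1.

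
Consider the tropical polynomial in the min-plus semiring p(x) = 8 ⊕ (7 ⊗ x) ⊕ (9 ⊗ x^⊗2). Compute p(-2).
p(-2) = 5

A tropical monomial a ⊗ x^⊗i evaluates to a + i · x. Evaluating each term at x = -2:
  Term 0 contributes 8 + 0 · -2 = 8
  Term 1 contributes 7 + 1 · -2 = 5
  Term 2 contributes 9 + 2 · -2 = 5
p(-2) = ⊕ of these = min[8, 5, 5] = 5.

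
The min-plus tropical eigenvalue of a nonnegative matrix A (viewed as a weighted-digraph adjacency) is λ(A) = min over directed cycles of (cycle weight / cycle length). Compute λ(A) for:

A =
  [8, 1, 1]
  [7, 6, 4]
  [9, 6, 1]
λ(A) = 1

Enumerate directed cycles and compute their means (weight / length). Sample:
  cycle 0 → 0: weight = 8, length = 1, mean = 8/1 ≈ 8.000
  cycle 1 → 1: weight = 6, length = 1, mean = 6/1 ≈ 6.000
  cycle 2 → 2: weight = 1, length = 1, mean = 1/1 ≈ 1.000
  cycle 0 → 1 → 0: weight = 8, length = 2, mean = 8/2 ≈ 4.000
  cycle 0 → 2 → 0: weight = 10, length = 2, mean = 10/2 ≈ 5.000
  cycle 1 → 0 → 1: weight = 8, length = 2, mean = 8/2 ≈ 4.000
Minimum mean = 1.000, attained e.g. along the cycle 2 → 2 with weight 1 and length 1. So λ(A) = 1/1 = 1.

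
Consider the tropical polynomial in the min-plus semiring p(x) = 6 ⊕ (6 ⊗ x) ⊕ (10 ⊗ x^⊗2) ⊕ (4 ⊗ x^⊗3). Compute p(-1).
p(-1) = 1

A tropical monomial a ⊗ x^⊗i evaluates to a + i · x. Evaluating each term at x = -1:
  Term 0 contributes 6 + 0 · -1 = 6
  Term 1 contributes 6 + 1 · -1 = 5
  Term 2 contributes 10 + 2 · -1 = 8
  Term 3 contributes 4 + 3 · -1 = 1
p(-1) = ⊕ of these = min[6, 5, 8, 1] = 1.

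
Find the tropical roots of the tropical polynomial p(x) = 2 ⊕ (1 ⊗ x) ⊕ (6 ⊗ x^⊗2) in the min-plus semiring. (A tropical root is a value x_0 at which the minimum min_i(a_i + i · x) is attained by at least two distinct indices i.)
Roots: {-5, 1}

Each tropical root is a break point of the lower envelope of the lines y = a_i + i · x (there are 3 lines, with slopes 0, 1, ..., 2). Only the lines that attain the minimum somewhere contribute to roots; other lines are dominated. Here the surviving (envelope) indices are i = 2, i = 1, i = 0.
Intersections between consecutive envelope lines give the roots: for adjacent envelope indices i < j the intersection is x = (a_i − a_j) / (j − i). Reading off the sorted break points: {-5, 1}.
Verification: at each break x_0, at least two indices attain the minimum of min_i(a_i + i · x_0).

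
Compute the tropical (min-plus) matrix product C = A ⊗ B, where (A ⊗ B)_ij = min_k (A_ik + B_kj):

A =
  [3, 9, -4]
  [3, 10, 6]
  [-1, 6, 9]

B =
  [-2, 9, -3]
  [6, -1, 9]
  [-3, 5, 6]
A ⊗ B =
  [-7, 1, 0]
  [1, 9, 0]
  [-3, 5, -4]

Apply the min-plus product entry-by-entry:
  C[0][0] = min over k of (A[0][0] + B[0][0] = 3 + -2 = 1, A[0][1] + B[1][0] = 9 + 6 = 15, A[0][2] + B[2][0] = -4 + -3 = -7) = -7 (attained at k = 2)
  C[0][1] = min over k of (A[0][0] + B[0][1] = 3 + 9 = 12, A[0][1] + B[1][1] = 9 + -1 = 8, A[0][2] + B[2][1] = -4 + 5 = 1) = 1 (attained at k = 2)
  C[0][2] = min over k of (A[0][0] + B[0][2] = 3 + -3 = 0, A[0][1] + B[1][2] = 9 + 9 = 18, A[0][2] + B[2][2] = -4 + 6 = 2) = 0 (attained at k = 0)
  C[1][0] = min over k of (A[1][0] + B[0][0] = 3 + -2 = 1, A[1][1] + B[1][0] = 10 + 6 = 16, A[1][2] + B[2][0] = 6 + -3 = 3) = 1 (attained at k = 0)
  C[1][1] = min over k of (A[1][0] + B[0][1] = 3 + 9 = 12, A[1][1] + B[1][1] = 10 + -1 = 9, A[1][2] + B[2][1] = 6 + 5 = 11) = 9 (attained at k = 1)
  C[1][2] = min over k of (A[1][0] + B[0][2] = 3 + -3 = 0, A[1][1] + B[1][2] = 10 + 9 = 19, A[1][2] + B[2][2] = 6 + 6 = 12) = 0 (attained at k = 0)
  C[2][0] = min over k of (A[2][0] + B[0][0] = -1 + -2 = -3, A[2][1] + B[1][0] = 6 + 6 = 12, A[2][2] + B[2][0] = 9 + -3 = 6) = -3 (attained at k = 0)
  C[2][1] = min over k of (A[2][0] + B[0][1] = -1 + 9 = 8, A[2][1] + B[1][1] = 6 + -1 = 5, A[2][2] + B[2][1] = 9 + 5 = 14) = 5 (attained at k = 1)
  C[2][2] = min over k of (A[2][0] + B[0][2] = -1 + -3 = -4, A[2][1] + B[1][2] = 6 + 9 = 15, A[2][2] + B[2][2] = 9 + 6 = 15) = -4 (attained at k = 0)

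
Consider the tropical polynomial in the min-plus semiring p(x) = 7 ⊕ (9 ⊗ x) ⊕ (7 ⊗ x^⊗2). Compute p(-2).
p(-2) = 3

A tropical monomial a ⊗ x^⊗i evaluates to a + i · x. Evaluating each term at x = -2:
  Term 0 contributes 7 + 0 · -2 = 7
  Term 1 contributes 9 + 1 · -2 = 7
  Term 2 contributes 7 + 2 · -2 = 3
p(-2) = ⊕ of these = min[7, 7, 3] = 3.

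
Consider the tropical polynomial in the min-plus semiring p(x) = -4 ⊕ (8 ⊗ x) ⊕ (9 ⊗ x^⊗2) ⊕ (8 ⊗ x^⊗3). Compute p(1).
p(1) = -4

A tropical monomial a ⊗ x^⊗i evaluates to a + i · x. Evaluating each term at x = 1:
  Term 0 contributes -4 + 0 · 1 = -4
  Term 1 contributes 8 + 1 · 1 = 9
  Term 2 contributes 9 + 2 · 1 = 11
  Term 3 contributes 8 + 3 · 1 = 11
p(1) = ⊕ of these = min[-4, 9, 11, 11] = -4.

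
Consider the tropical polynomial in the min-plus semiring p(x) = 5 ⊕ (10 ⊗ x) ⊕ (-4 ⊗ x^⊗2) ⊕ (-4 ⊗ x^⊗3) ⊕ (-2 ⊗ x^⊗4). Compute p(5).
p(5) = 5

A tropical monomial a ⊗ x^⊗i evaluates to a + i · x. Evaluating each term at x = 5:
  Term 0 contributes 5 + 0 · 5 = 5
  Term 1 contributes 10 + 1 · 5 = 15
  Term 2 contributes -4 + 2 · 5 = 6
  Term 3 contributes -4 + 3 · 5 = 11
  Term 4 contributes -2 + 4 · 5 = 18
p(5) = ⊕ of these = min[5, 15, 6, 11, 18] = 5.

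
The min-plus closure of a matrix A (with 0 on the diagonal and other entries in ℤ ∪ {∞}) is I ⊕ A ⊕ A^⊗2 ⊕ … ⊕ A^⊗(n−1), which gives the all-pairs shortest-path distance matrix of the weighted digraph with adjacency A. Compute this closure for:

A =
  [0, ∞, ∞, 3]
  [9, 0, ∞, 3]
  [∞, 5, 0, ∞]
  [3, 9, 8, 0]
Closure =
  [0, 12, 11, 3]
  [6, 0, 11, 3]
  [11, 5, 0, 8]
  [3, 9, 8, 0]

This is the Floyd-Warshall all-pairs shortest-path computation. For each intermediate vertex k = 0, 1, …, 3, update dist[i][j] ← min(dist[i][j], dist[i][k] + dist[k][j]). The final matrix gives, for each (i, j), the minimum total weight of any directed path from i to j (possibly empty when i = j).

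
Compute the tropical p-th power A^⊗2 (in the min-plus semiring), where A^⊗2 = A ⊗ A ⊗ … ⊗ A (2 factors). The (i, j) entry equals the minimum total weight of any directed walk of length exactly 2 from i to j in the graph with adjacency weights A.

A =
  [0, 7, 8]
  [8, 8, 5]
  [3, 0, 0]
A^⊗2 =
  [0, 7, 8]
  [8, 5, 5]
  [3, 0, 0]

Each entry (A^⊗2)_ij equals the minimum over all length-2 walks i = v_0 → v_1 → … → v_2 = j of Σ_t A[v_t][v_{t+1}]. For example, for (i, j) = (0, 2) we minimise over 3 possible intermediate vertex sequences; the minimum is 8, attained along the walk 0 → 0 → 2.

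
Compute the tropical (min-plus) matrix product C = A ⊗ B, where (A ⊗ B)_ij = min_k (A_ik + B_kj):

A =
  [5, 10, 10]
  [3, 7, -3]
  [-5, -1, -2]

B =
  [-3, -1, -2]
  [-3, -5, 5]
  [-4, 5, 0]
A ⊗ B =
  [2, 4, 3]
  [-7, 2, -3]
  [-8, -6, -7]

Apply the min-plus product entry-by-entry:
  C[0][0] = min over k of (A[0][0] + B[0][0] = 5 + -3 = 2, A[0][1] + B[1][0] = 10 + -3 = 7, A[0][2] + B[2][0] = 10 + -4 = 6) = 2 (attained at k = 0)
  C[0][1] = min over k of (A[0][0] + B[0][1] = 5 + -1 = 4, A[0][1] + B[1][1] = 10 + -5 = 5, A[0][2] + B[2][1] = 10 + 5 = 15) = 4 (attained at k = 0)
  C[0][2] = min over k of (A[0][0] + B[0][2] = 5 + -2 = 3, A[0][1] + B[1][2] = 10 + 5 = 15, A[0][2] + B[2][2] = 10 + 0 = 10) = 3 (attained at k = 0)
  C[1][0] = min over k of (A[1][0] + B[0][0] = 3 + -3 = 0, A[1][1] + B[1][0] = 7 + -3 = 4, A[1][2] + B[2][0] = -3 + -4 = -7) = -7 (attained at k = 2)
  C[1][1] = min over k of (A[1][0] + B[0][1] = 3 + -1 = 2, A[1][1] + B[1][1] = 7 + -5 = 2, A[1][2] + B[2][1] = -3 + 5 = 2) = 2 (attained at k = 0)
  C[1][2] = min over k of (A[1][0] + B[0][2] = 3 + -2 = 1, A[1][1] + B[1][2] = 7 + 5 = 12, A[1][2] + B[2][2] = -3 + 0 = -3) = -3 (attained at k = 2)
  C[2][0] = min over k of (A[2][0] + B[0][0] = -5 + -3 = -8, A[2][1] + B[1][0] = -1 + -3 = -4, A[2][2] + B[2][0] = -2 + -4 = -6) = -8 (attained at k = 0)
  C[2][1] = min over k of (A[2][0] + B[0][1] = -5 + -1 = -6, A[2][1] + B[1][1] = -1 + -5 = -6, A[2][2] + B[2][1] = -2 + 5 = 3) = -6 (attained at k = 0)
  C[2][2] = min over k of (A[2][0] + B[0][2] = -5 + -2 = -7, A[2][1] + B[1][2] = -1 + 5 = 4, A[2][2] + B[2][2] = -2 + 0 = -2) = -7 (attained at k = 0)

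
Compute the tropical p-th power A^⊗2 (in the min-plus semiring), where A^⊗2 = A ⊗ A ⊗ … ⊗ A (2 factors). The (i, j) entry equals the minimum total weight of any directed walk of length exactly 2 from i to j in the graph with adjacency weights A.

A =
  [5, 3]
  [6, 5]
A^⊗2 =
  [9, 8]
  [11, 9]

Each entry (A^⊗2)_ij equals the minimum over all length-2 walks i = v_0 → v_1 → … → v_2 = j of Σ_t A[v_t][v_{t+1}]. For example, for (i, j) = (0, 1) we minimise over 2 possible intermediate vertex sequences; the minimum is 8, attained along the walk 0 → 0 → 1.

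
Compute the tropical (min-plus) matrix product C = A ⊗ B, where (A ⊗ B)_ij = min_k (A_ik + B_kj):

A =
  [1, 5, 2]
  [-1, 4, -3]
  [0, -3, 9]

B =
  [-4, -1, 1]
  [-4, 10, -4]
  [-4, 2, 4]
A ⊗ B =
  [-3, 0, 1]
  [-7, -2, 0]
  [-7, -1, -7]

Apply the min-plus product entry-by-entry:
  C[0][0] = min over k of (A[0][0] + B[0][0] = 1 + -4 = -3, A[0][1] + B[1][0] = 5 + -4 = 1, A[0][2] + B[2][0] = 2 + -4 = -2) = -3 (attained at k = 0)
  C[0][1] = min over k of (A[0][0] + B[0][1] = 1 + -1 = 0, A[0][1] + B[1][1] = 5 + 10 = 15, A[0][2] + B[2][1] = 2 + 2 = 4) = 0 (attained at k = 0)
  C[0][2] = min over k of (A[0][0] + B[0][2] = 1 + 1 = 2, A[0][1] + B[1][2] = 5 + -4 = 1, A[0][2] + B[2][2] = 2 + 4 = 6) = 1 (attained at k = 1)
  C[1][0] = min over k of (A[1][0] + B[0][0] = -1 + -4 = -5, A[1][1] + B[1][0] = 4 + -4 = 0, A[1][2] + B[2][0] = -3 + -4 = -7) = -7 (attained at k = 2)
  C[1][1] = min over k of (A[1][0] + B[0][1] = -1 + -1 = -2, A[1][1] + B[1][1] = 4 + 10 = 14, A[1][2] + B[2][1] = -3 + 2 = -1) = -2 (attained at k = 0)
  C[1][2] = min over k of (A[1][0] + B[0][2] = -1 + 1 = 0, A[1][1] + B[1][2] = 4 + -4 = 0, A[1][2] + B[2][2] = -3 + 4 = 1) = 0 (attained at k = 0)
  C[2][0] = min over k of (A[2][0] + B[0][0] = 0 + -4 = -4, A[2][1] + B[1][0] = -3 + -4 = -7, A[2][2] + B[2][0] = 9 + -4 = 5) = -7 (attained at k = 1)
  C[2][1] = min over k of (A[2][0] + B[0][1] = 0 + -1 = -1, A[2][1] + B[1][1] = -3 + 10 = 7, A[2][2] + B[2][1] = 9 + 2 = 11) = -1 (attained at k = 0)
  C[2][2] = min over k of (A[2][0] + B[0][2] = 0 + 1 = 1, A[2][1] + B[1][2] = -3 + -4 = -7, A[2][2] + B[2][2] = 9 + 4 = 13) = -7 (attained at k = 1)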